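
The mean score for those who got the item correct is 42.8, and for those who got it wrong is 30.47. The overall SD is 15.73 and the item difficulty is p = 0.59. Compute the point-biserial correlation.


q = 1 - p = 0.41
rpb = ((M1 - M0) / SD) * sqrt(p * q)
rpb = ((42.8 - 30.47) / 15.73) * sqrt(0.59 * 0.41)
rpb = 0.3855

0.3855


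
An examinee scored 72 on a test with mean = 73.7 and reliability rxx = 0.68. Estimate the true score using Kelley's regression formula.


T_est = rxx * X + (1 - rxx) * mean
T_est = 0.68 * 72 + 0.32 * 73.7
T_est = 48.96 + 23.584
T_est = 72.544

72.544


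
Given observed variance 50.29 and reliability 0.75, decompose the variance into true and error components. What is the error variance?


var_true = rxx * var_obs = 0.75 * 50.29 = 37.7175
var_error = var_obs - var_true
var_error = 50.29 - 37.7175
var_error = 12.5725

12.5725


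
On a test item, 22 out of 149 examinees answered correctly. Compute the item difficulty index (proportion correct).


Item difficulty p = number correct / total examinees
p = 22 / 149
p = 0.1477

0.1477


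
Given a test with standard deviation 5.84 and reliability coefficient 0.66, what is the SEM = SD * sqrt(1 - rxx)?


SEM = SD * sqrt(1 - rxx)
SEM = 5.84 * sqrt(1 - 0.66)
SEM = 5.84 * sqrt(0.34) = 5.84 * 0.583095
SEM = 3.4053

3.4053


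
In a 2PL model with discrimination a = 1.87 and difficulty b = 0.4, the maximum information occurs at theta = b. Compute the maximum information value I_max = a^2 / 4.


For 2PL, max info at theta = b = 0.4
I_max = a^2 / 4 = 1.87^2 / 4
= 3.4969 / 4
I_max = 0.8742

0.8742


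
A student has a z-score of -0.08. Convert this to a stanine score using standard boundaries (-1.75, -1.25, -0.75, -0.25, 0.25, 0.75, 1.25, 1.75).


Stanine boundaries: [-1.75, -1.25, -0.75, -0.25, 0.25, 0.75, 1.25, 1.75]
z = -0.08
Check each boundary:
  z >= -1.75 -> could be stanine 2
  z >= -1.25 -> could be stanine 3
  z >= -0.75 -> could be stanine 4
  z >= -0.25 -> could be stanine 5
  z < 0.25
  z < 0.75
  z < 1.25
  z < 1.75
Highest qualifying boundary gives stanine = 5

5


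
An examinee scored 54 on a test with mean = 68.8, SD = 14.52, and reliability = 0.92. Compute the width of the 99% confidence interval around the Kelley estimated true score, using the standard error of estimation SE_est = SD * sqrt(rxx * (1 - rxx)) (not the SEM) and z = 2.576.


True score estimate = 0.92*54 + 0.08*68.8 = 55.184
SE_est = SD * sqrt(rxx * (1 - rxx)) = 14.52 * sqrt(0.92 * 0.08) = 14.52 * sqrt(0.0736) = 3.939177
CI = T_est +/- z * SE_est, so width = 2 * z * SE_est = 2 * 2.576 * 3.939177
Width = 20.2946

20.2946


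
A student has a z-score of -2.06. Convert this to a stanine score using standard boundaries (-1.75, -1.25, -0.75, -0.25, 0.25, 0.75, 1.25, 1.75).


Stanine boundaries: [-1.75, -1.25, -0.75, -0.25, 0.25, 0.75, 1.25, 1.75]
z = -2.06
Check each boundary:
  z < -1.75
  z < -1.25
  z < -0.75
  z < -0.25
  z < 0.25
  z < 0.75
  z < 1.25
  z < 1.75
Highest qualifying boundary gives stanine = 1

1


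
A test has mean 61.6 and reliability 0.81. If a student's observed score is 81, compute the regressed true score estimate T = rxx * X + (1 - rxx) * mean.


T_est = rxx * X + (1 - rxx) * mean
T_est = 0.81 * 81 + 0.19 * 61.6
T_est = 65.61 + 11.704
T_est = 77.314

77.314


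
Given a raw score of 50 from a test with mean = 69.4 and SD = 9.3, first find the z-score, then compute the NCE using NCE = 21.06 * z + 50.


z = (X - mean) / SD = (50 - 69.4) / 9.3
z = -19.4 / 9.3
z = -2.086
NCE = NCE = 21.06z + 50
Carry z at full precision (z = -19.4 / 9.3) into the conversion:
NCE = 21.06 * (-19.4 / 9.3) + 50 = -408.564 / 9.3 + 50
NCE = -43.9316 + 50
NCE = 6.0684

6.0684


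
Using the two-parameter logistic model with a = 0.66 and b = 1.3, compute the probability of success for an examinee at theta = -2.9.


a*(theta - b) = 0.66 * (-2.9 - 1.3) = -2.772
exp(--2.772) = 15.9906
P = 1 / (1 + 15.9906)
P = 0.0589

0.0589


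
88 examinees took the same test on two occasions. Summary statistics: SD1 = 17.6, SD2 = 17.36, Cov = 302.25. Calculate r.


r = cov(X,Y) / (SD_X * SD_Y)
r = 302.25 / (17.6 * 17.36)
r = 302.25 / 305.536
r = 0.9892

0.9892


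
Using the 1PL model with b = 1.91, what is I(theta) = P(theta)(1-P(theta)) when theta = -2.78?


P = 1/(1+exp(-(-2.78-1.91))) = 0.0091
I = P*(1-P) = 0.0091 * 0.9909
I = 0.009

0.009


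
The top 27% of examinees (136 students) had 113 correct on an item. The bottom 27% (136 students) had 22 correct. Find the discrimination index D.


p_upper = 113/136 = 0.8309
p_lower = 22/136 = 0.1618
D = 0.8309 - 0.1618 = 0.6691

0.6691


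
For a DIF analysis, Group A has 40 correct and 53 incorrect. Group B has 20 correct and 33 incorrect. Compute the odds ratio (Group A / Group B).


Odds_A = 40/53 = 0.7547
Odds_B = 20/33 = 0.6061
OR = Odds_A / Odds_B = 0.7547 / 0.6061
Exactly, OR = (40 * 33) / (53 * 20) = 1320 / 1060
OR = 1.2453

1.2453


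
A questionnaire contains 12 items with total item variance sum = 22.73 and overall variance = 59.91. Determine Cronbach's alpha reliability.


alpha = (k/(k-1)) * (1 - sum(si^2)/s_total^2)
= (12/11) * (1 - 22.73/59.91)
alpha = 0.677

0.677


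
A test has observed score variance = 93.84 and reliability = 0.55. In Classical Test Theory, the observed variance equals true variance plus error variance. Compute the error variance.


var_true = rxx * var_obs = 0.55 * 93.84 = 51.612
var_error = var_obs - var_true
var_error = 93.84 - 51.612
var_error = 42.228

42.228


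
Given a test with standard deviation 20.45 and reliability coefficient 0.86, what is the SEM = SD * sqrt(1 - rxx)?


SEM = SD * sqrt(1 - rxx)
SEM = 20.45 * sqrt(1 - 0.86)
SEM = 20.45 * sqrt(0.14) = 20.45 * 0.374166
SEM = 7.6517

7.6517


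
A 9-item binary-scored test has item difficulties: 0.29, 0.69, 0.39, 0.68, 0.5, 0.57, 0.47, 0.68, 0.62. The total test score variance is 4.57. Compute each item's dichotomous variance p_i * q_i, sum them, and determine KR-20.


For each item, compute p_i * q_i:
  Item 1: 0.29 * 0.71 = 0.2059
  Item 2: 0.69 * 0.31 = 0.2139
  Item 3: 0.39 * 0.61 = 0.2379
  Item 4: 0.68 * 0.32 = 0.2176
  Item 5: 0.5 * 0.5 = 0.25
  Item 6: 0.57 * 0.43 = 0.2451
  Item 7: 0.47 * 0.53 = 0.2491
  Item 8: 0.68 * 0.32 = 0.2176
  Item 9: 0.62 * 0.38 = 0.2356
Sum(p_i * q_i) = 0.2059 + 0.2139 + 0.2379 + 0.2176 + 0.25 + 0.2451 + 0.2491 + 0.2176 + 0.2356 = 2.0727
KR-20 = (k/(k-1)) * (1 - Sum(p_i*q_i) / Var_total)
= (9/8) * (1 - 2.0727/4.57)
= 1.125 * 0.5465
KR-20 = 0.6148

0.6148


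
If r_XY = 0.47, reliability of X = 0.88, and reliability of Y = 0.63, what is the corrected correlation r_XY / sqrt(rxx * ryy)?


r_corrected = rxy / sqrt(rxx * ryy)
= 0.47 / sqrt(0.88 * 0.63)
= 0.47 / sqrt(0.5544)
= 0.47 / 0.74458
r_corrected = 0.6312

0.6312


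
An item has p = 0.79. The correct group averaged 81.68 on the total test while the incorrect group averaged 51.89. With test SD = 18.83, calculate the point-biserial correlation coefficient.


q = 1 - p = 0.21
rpb = ((M1 - M0) / SD) * sqrt(p * q)
rpb = ((81.68 - 51.89) / 18.83) * sqrt(0.79 * 0.21)
rpb = 0.6444

0.6444


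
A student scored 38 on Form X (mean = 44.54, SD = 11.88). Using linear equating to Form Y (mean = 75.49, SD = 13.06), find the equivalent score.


slope = SD_Y / SD_X = 13.06 / 11.88 ~ 1.0993
intercept = mean_Y - slope * mean_X = 75.49 - (13.06 / 11.88) * 44.54 ~ 26.526
Y = slope * X + intercept. To avoid rounding drift from the rounded slope/intercept, evaluate the equivalent form Y = mean_Y + SD_Y * (X - mean_X) / SD_X at full precision:
Y = 75.49 + 13.06 * (38 - 44.54) / 11.88
Y = 75.49 - 13.06 * 6.54 / 11.88
Y = 75.49 - 85.4124 / 11.88
Y = 75.49 - 7.1896
Y = 68.3004

68.3004


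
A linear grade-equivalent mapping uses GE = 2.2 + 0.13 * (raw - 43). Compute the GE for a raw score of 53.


raw - median = 53 - 43 = 10
slope * diff = 0.13 * 10 = 1.3
GE = 2.2 + 1.3
GE = 3.5

3.5


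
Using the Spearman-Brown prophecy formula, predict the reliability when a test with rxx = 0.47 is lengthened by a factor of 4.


r_new = (n * rxx) / (1 + (n-1) * rxx)
r_new = (4 * 0.47) / (1 + 3 * 0.47)
r_new = 1.88 / 2.41
r_new = 0.7801

0.7801


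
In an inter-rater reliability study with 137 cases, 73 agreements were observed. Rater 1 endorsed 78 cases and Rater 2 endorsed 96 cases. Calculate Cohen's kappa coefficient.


P_o = 73/137 = 0.532847
P_e = (78*96 + 59*41) / 18769 = 0.527838
kappa = (P_o - P_e) / (1 - P_e)
kappa = (0.532847 - 0.527838) / (1 - 0.527838)
kappa = 0.0106

0.0106


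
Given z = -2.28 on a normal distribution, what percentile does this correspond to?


CDF(z) = 0.5 * (1 + erf(z/sqrt(2)))
erf(-1.6122) = -0.9774
CDF = 0.0113
Percentile rank = 0.0113 * 100 = 1.13

1.13


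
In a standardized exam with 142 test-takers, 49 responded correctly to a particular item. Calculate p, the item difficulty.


Item difficulty p = number correct / total examinees
p = 49 / 142
p = 0.3451

0.3451


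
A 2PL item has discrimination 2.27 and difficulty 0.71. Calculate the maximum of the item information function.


For 2PL, max info at theta = b = 0.71
I_max = a^2 / 4 = 2.27^2 / 4
= 5.1529 / 4
I_max = 1.2882

1.2882


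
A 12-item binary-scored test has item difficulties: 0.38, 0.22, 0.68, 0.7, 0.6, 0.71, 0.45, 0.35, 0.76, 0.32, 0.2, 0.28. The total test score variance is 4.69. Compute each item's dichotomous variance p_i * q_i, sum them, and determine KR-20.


For each item, compute p_i * q_i:
  Item 1: 0.38 * 0.62 = 0.2356
  Item 2: 0.22 * 0.78 = 0.1716
  Item 3: 0.68 * 0.32 = 0.2176
  Item 4: 0.7 * 0.3 = 0.21
  Item 5: 0.6 * 0.4 = 0.24
  Item 6: 0.71 * 0.29 = 0.2059
  Item 7: 0.45 * 0.55 = 0.2475
  Item 8: 0.35 * 0.65 = 0.2275
  Item 9: 0.76 * 0.24 = 0.1824
  Item 10: 0.32 * 0.68 = 0.2176
  Item 11: 0.2 * 0.8 = 0.16
  Item 12: 0.28 * 0.72 = 0.2016
Sum(p_i * q_i) = 0.2356 + 0.1716 + 0.2176 + 0.21 + 0.24 + 0.2059 + 0.2475 + 0.2275 + 0.1824 + 0.2176 + 0.16 + 0.2016 = 2.5173
KR-20 = (k/(k-1)) * (1 - Sum(p_i*q_i) / Var_total)
= (12/11) * (1 - 2.5173/4.69)
= 1.0909 * 0.4633
KR-20 = 0.5054

0.5054


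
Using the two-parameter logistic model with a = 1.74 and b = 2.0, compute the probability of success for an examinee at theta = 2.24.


a*(theta - b) = 1.74 * (2.24 - 2.0) = 0.4176
exp(-0.4176) = 0.6586
P = 1 / (1 + 0.6586)
P = 0.6029

0.6029


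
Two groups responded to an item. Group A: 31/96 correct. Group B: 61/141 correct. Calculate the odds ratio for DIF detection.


Odds_A = 31/65 = 0.4769
Odds_B = 61/80 = 0.7625
OR = Odds_A / Odds_B = 0.4769 / 0.7625
Exactly, OR = (31 * 80) / (65 * 61) = 2480 / 3965
OR = 0.6255

0.6255


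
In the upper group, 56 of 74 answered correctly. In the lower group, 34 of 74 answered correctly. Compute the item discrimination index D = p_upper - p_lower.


p_upper = 56/74 = 0.7568
p_lower = 34/74 = 0.4595
D = 0.7568 - 0.4595 = 0.2973

0.2973


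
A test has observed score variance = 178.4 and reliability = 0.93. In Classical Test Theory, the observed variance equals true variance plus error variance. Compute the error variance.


var_true = rxx * var_obs = 0.93 * 178.4 = 165.912
var_error = var_obs - var_true
var_error = 178.4 - 165.912
var_error = 12.488

12.488


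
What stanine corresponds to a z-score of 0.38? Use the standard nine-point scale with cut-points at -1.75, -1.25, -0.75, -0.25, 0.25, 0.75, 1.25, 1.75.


Stanine boundaries: [-1.75, -1.25, -0.75, -0.25, 0.25, 0.75, 1.25, 1.75]
z = 0.38
Check each boundary:
  z >= -1.75 -> could be stanine 2
  z >= -1.25 -> could be stanine 3
  z >= -0.75 -> could be stanine 4
  z >= -0.25 -> could be stanine 5
  z >= 0.25 -> could be stanine 6
  z < 0.75
  z < 1.25
  z < 1.75
Highest qualifying boundary gives stanine = 6

6


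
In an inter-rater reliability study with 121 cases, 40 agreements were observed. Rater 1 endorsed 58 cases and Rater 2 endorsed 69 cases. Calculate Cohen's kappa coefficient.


P_o = 40/121 = 0.330579
P_e = (58*69 + 63*52) / 14641 = 0.497097
kappa = (P_o - P_e) / (1 - P_e)
kappa = (0.330579 - 0.497097) / (1 - 0.497097)
kappa = -0.3311

-0.3311


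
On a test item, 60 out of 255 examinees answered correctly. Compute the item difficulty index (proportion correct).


Item difficulty p = number correct / total examinees
p = 60 / 255
p = 0.2353

0.2353


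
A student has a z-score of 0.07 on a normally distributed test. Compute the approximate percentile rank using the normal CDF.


CDF(z) = 0.5 * (1 + erf(z/sqrt(2)))
erf(0.0495) = 0.0558
CDF = 0.5279
Percentile rank = 0.5279 * 100 = 52.79

52.79


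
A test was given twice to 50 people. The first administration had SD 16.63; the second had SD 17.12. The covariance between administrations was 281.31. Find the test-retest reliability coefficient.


r = cov(X,Y) / (SD_X * SD_Y)
r = 281.31 / (16.63 * 17.12)
r = 281.31 / 284.7056
r = 0.9881

0.9881


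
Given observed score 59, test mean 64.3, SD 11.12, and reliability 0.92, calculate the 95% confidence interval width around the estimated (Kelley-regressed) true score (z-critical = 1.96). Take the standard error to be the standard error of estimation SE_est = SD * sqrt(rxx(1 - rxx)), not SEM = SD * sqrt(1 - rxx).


True score estimate = 0.92*59 + 0.08*64.3 = 59.424
SE_est = SD * sqrt(rxx * (1 - rxx)) = 11.12 * sqrt(0.92 * 0.08) = 11.12 * sqrt(0.0736) = 3.01678
CI = T_est +/- z * SE_est, so width = 2 * z * SE_est = 2 * 1.96 * 3.01678
Width = 11.8258

11.8258


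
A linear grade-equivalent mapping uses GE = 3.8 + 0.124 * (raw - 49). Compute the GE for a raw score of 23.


raw - median = 23 - 49 = -26
slope * diff = 0.124 * -26 = -3.224
GE = 3.8 + -3.224
GE = 0.576

0.576


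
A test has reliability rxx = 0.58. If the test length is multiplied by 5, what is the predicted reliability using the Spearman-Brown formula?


r_new = (n * rxx) / (1 + (n-1) * rxx)
r_new = (5 * 0.58) / (1 + 4 * 0.58)
r_new = 2.9 / 3.32
r_new = 0.8735

0.8735


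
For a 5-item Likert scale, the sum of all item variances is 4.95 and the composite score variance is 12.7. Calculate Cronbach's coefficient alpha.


alpha = (k/(k-1)) * (1 - sum(si^2)/s_total^2)
= (5/4) * (1 - 4.95/12.7)
alpha = 0.7628

0.7628


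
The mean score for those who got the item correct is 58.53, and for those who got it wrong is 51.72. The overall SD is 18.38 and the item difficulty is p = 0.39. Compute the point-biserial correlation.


q = 1 - p = 0.61
rpb = ((M1 - M0) / SD) * sqrt(p * q)
rpb = ((58.53 - 51.72) / 18.38) * sqrt(0.39 * 0.61)
rpb = 0.1807

0.1807


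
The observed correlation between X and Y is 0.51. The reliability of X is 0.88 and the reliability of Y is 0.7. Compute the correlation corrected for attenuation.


r_corrected = rxy / sqrt(rxx * ryy)
= 0.51 / sqrt(0.88 * 0.7)
= 0.51 / sqrt(0.616)
= 0.51 / 0.784857
r_corrected = 0.6498

0.6498


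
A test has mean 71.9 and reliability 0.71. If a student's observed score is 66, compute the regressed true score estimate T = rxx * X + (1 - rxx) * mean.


T_est = rxx * X + (1 - rxx) * mean
T_est = 0.71 * 66 + 0.29 * 71.9
T_est = 46.86 + 20.851
T_est = 67.711

67.711


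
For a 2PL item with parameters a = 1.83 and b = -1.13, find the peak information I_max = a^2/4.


For 2PL, max info at theta = b = -1.13
I_max = a^2 / 4 = 1.83^2 / 4
= 3.3489 / 4
I_max = 0.8372

0.8372


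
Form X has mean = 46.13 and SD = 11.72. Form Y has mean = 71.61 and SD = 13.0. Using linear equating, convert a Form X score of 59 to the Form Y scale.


slope = SD_Y / SD_X = 13.0 / 11.72 ~ 1.1092
intercept = mean_Y - slope * mean_X = 71.61 - (13.0 / 11.72) * 46.13 ~ 20.4419
Y = slope * X + intercept. To avoid rounding drift from the rounded slope/intercept, evaluate the equivalent form Y = mean_Y + SD_Y * (X - mean_X) / SD_X at full precision:
Y = 71.61 + 13.0 * (59 - 46.13) / 11.72
Y = 71.61 + 13.0 * 12.87 / 11.72
Y = 71.61 + 167.31 / 11.72
Y = 71.61 + 14.2756
Y = 85.8856

85.8856


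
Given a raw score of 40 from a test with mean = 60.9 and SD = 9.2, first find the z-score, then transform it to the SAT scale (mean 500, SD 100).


z = (X - mean) / SD = (40 - 60.9) / 9.2
z = -20.9 / 9.2
z = -2.2717
SAT-scale = SAT = 500 + 100z
Carry z at full precision (z = -20.9 / 9.2) into the conversion:
SAT-scale = 500 + 100 * (-20.9 / 9.2) = 500 + -2090 / 9.2
SAT-scale = 500 + -227.1739
SAT-scale = 272.8261

272.8261


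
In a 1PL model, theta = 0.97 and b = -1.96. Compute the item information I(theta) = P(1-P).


P = 1/(1+exp(-(0.97--1.96))) = 0.9493
I = P*(1-P) = 0.9493 * 0.0507
I = 0.0481

0.0481


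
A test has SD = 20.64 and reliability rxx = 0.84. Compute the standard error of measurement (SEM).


SEM = SD * sqrt(1 - rxx)
SEM = 20.64 * sqrt(1 - 0.84)
SEM = 20.64 * sqrt(0.16) = 20.64 * 0.4
SEM = 8.256

8.256


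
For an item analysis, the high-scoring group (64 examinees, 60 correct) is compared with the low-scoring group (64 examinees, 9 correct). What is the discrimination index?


p_upper = 60/64 = 0.9375
p_lower = 9/64 = 0.1406
D = 0.9375 - 0.1406 = 0.7969

0.7969


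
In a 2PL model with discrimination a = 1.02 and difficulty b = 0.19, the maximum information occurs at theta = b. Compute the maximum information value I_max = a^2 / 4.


For 2PL, max info at theta = b = 0.19
I_max = a^2 / 4 = 1.02^2 / 4
= 1.0404 / 4
I_max = 0.2601

0.2601


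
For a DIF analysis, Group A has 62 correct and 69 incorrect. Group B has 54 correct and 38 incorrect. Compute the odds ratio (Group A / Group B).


Odds_A = 62/69 = 0.8986
Odds_B = 54/38 = 1.4211
OR = Odds_A / Odds_B = 0.8986 / 1.4211
Exactly, OR = (62 * 38) / (69 * 54) = 2356 / 3726
OR = 0.6323

0.6323


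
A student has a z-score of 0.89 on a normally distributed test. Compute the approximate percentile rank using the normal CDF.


CDF(z) = 0.5 * (1 + erf(z/sqrt(2)))
erf(0.6293) = 0.6265
CDF = 0.8133
Percentile rank = 0.8133 * 100 = 81.33

81.33


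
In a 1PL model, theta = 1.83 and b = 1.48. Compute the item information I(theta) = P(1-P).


P = 1/(1+exp(-(1.83-1.48))) = 0.5866
I = P*(1-P) = 0.5866 * 0.4134
I = 0.2425

0.2425


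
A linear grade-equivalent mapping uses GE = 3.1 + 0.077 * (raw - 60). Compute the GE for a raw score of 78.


raw - median = 78 - 60 = 18
slope * diff = 0.077 * 18 = 1.386
GE = 3.1 + 1.386
GE = 4.486

4.486


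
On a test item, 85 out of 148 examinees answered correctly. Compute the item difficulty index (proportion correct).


Item difficulty p = number correct / total examinees
p = 85 / 148
p = 0.5743

0.5743


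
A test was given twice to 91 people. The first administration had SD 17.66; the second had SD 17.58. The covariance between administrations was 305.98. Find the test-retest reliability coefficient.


r = cov(X,Y) / (SD_X * SD_Y)
r = 305.98 / (17.66 * 17.58)
r = 305.98 / 310.4628
r = 0.9856

0.9856


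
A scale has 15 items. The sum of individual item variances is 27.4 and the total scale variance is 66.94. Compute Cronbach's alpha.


alpha = (k/(k-1)) * (1 - sum(si^2)/s_total^2)
= (15/14) * (1 - 27.4/66.94)
alpha = 0.6329

0.6329


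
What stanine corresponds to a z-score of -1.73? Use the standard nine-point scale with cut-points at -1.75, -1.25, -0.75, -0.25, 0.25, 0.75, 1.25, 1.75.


Stanine boundaries: [-1.75, -1.25, -0.75, -0.25, 0.25, 0.75, 1.25, 1.75]
z = -1.73
Check each boundary:
  z >= -1.75 -> could be stanine 2
  z < -1.25
  z < -0.75
  z < -0.25
  z < 0.25
  z < 0.75
  z < 1.25
  z < 1.75
Highest qualifying boundary gives stanine = 2

2


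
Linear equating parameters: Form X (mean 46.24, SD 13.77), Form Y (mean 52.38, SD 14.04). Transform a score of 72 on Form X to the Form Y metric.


slope = SD_Y / SD_X = 14.04 / 13.77 ~ 1.0196
intercept = mean_Y - slope * mean_X = 52.38 - (14.04 / 13.77) * 46.24 ~ 5.2333
Y = slope * X + intercept. To avoid rounding drift from the rounded slope/intercept, evaluate the equivalent form Y = mean_Y + SD_Y * (X - mean_X) / SD_X at full precision:
Y = 52.38 + 14.04 * (72 - 46.24) / 13.77
Y = 52.38 + 14.04 * 25.76 / 13.77
Y = 52.38 + 361.6704 / 13.77
Y = 52.38 + 26.2651
Y = 78.6451

78.6451


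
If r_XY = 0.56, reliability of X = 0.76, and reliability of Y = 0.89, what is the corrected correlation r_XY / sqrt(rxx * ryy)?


r_corrected = rxy / sqrt(rxx * ryy)
= 0.56 / sqrt(0.76 * 0.89)
= 0.56 / sqrt(0.6764)
= 0.56 / 0.822435
r_corrected = 0.6809

0.6809


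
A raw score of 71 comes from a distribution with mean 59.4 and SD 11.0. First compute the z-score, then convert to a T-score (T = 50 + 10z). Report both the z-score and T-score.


z = (X - mean) / SD = (71 - 59.4) / 11.0
z = 11.6 / 11.0
z = 1.0545
T-score = T = 50 + 10z
Carry z at full precision (z = 11.6 / 11.0) into the conversion:
T-score = 50 + 10 * (11.6 / 11.0) = 50 + 116 / 11.0
T-score = 50 + 10.5455
T-score = 60.5455

60.5455


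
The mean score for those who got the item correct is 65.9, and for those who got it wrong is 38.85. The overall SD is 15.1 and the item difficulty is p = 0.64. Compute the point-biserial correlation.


q = 1 - p = 0.36
rpb = ((M1 - M0) / SD) * sqrt(p * q)
rpb = ((65.9 - 38.85) / 15.1) * sqrt(0.64 * 0.36)
rpb = 0.8599

0.8599


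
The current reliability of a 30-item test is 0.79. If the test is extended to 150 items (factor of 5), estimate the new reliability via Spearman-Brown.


r_new = (n * rxx) / (1 + (n-1) * rxx)
r_new = (5 * 0.79) / (1 + 4 * 0.79)
r_new = 3.95 / 4.16
r_new = 0.9495

0.9495


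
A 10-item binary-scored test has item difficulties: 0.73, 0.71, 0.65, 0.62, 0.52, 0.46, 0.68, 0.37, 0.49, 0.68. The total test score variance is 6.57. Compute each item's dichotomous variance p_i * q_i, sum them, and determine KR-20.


For each item, compute p_i * q_i:
  Item 1: 0.73 * 0.27 = 0.1971
  Item 2: 0.71 * 0.29 = 0.2059
  Item 3: 0.65 * 0.35 = 0.2275
  Item 4: 0.62 * 0.38 = 0.2356
  Item 5: 0.52 * 0.48 = 0.2496
  Item 6: 0.46 * 0.54 = 0.2484
  Item 7: 0.68 * 0.32 = 0.2176
  Item 8: 0.37 * 0.63 = 0.2331
  Item 9: 0.49 * 0.51 = 0.2499
  Item 10: 0.68 * 0.32 = 0.2176
Sum(p_i * q_i) = 0.1971 + 0.2059 + 0.2275 + 0.2356 + 0.2496 + 0.2484 + 0.2176 + 0.2331 + 0.2499 + 0.2176 = 2.2823
KR-20 = (k/(k-1)) * (1 - Sum(p_i*q_i) / Var_total)
= (10/9) * (1 - 2.2823/6.57)
= 1.1111 * 0.6526
KR-20 = 0.7251

0.7251


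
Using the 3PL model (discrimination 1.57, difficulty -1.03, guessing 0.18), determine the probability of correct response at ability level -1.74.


logit = 1.57*(-1.74 - -1.03) = -1.1147
P* = 1/(1 + exp(--1.1147)) = 0.247
P = 0.18 + (1 - 0.18) * 0.247
P = 0.3825

0.3825


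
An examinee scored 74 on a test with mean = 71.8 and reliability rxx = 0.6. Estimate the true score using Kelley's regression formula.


T_est = rxx * X + (1 - rxx) * mean
T_est = 0.6 * 74 + 0.4 * 71.8
T_est = 44.4 + 28.72
T_est = 73.12

73.12


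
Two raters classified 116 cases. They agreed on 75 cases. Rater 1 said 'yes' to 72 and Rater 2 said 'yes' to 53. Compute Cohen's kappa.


P_o = 75/116 = 0.646552
P_e = (72*53 + 44*63) / 13456 = 0.489596
kappa = (P_o - P_e) / (1 - P_e)
kappa = (0.646552 - 0.489596) / (1 - 0.489596)
kappa = 0.3075

0.3075


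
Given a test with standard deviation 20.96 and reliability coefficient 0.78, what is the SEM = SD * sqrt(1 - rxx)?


SEM = SD * sqrt(1 - rxx)
SEM = 20.96 * sqrt(1 - 0.78)
SEM = 20.96 * sqrt(0.22) = 20.96 * 0.469042
SEM = 9.8311

9.8311


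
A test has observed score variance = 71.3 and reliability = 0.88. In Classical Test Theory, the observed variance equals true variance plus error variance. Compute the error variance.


var_true = rxx * var_obs = 0.88 * 71.3 = 62.744
var_error = var_obs - var_true
var_error = 71.3 - 62.744
var_error = 8.556

8.556


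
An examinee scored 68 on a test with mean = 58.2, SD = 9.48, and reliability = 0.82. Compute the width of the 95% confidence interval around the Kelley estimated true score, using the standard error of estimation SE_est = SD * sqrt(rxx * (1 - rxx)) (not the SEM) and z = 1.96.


True score estimate = 0.82*68 + 0.18*58.2 = 66.236
SE_est = SD * sqrt(rxx * (1 - rxx)) = 9.48 * sqrt(0.82 * 0.18) = 9.48 * sqrt(0.1476) = 3.642097
CI = T_est +/- z * SE_est, so width = 2 * z * SE_est = 2 * 1.96 * 3.642097
Width = 14.277

14.277


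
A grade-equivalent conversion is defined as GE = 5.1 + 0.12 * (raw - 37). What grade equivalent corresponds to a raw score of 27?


raw - median = 27 - 37 = -10
slope * diff = 0.12 * -10 = -1.2
GE = 5.1 + -1.2
GE = 3.9

3.9


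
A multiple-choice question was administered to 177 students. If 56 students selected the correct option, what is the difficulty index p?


Item difficulty p = number correct / total examinees
p = 56 / 177
p = 0.3164

0.3164


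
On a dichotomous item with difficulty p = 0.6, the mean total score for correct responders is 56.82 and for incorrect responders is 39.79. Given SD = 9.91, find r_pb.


q = 1 - p = 0.4
rpb = ((M1 - M0) / SD) * sqrt(p * q)
rpb = ((56.82 - 39.79) / 9.91) * sqrt(0.6 * 0.4)
rpb = 0.8419

0.8419


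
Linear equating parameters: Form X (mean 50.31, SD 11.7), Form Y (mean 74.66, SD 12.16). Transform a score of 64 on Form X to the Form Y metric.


slope = SD_Y / SD_X = 12.16 / 11.7 ~ 1.0393
intercept = mean_Y - slope * mean_X = 74.66 - (12.16 / 11.7) * 50.31 ~ 22.372
Y = slope * X + intercept. To avoid rounding drift from the rounded slope/intercept, evaluate the equivalent form Y = mean_Y + SD_Y * (X - mean_X) / SD_X at full precision:
Y = 74.66 + 12.16 * (64 - 50.31) / 11.7
Y = 74.66 + 12.16 * 13.69 / 11.7
Y = 74.66 + 166.4704 / 11.7
Y = 74.66 + 14.2282
Y = 88.8882

88.8882


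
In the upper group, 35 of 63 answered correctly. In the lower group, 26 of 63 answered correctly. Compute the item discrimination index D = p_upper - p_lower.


p_upper = 35/63 = 0.5556
p_lower = 26/63 = 0.4127
D = 0.5556 - 0.4127 = 0.1429

0.1429


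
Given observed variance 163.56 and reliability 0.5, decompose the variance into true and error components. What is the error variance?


var_true = rxx * var_obs = 0.5 * 163.56 = 81.78
var_error = var_obs - var_true
var_error = 163.56 - 81.78
var_error = 81.78

81.78


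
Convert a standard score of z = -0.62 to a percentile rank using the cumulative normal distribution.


CDF(z) = 0.5 * (1 + erf(z/sqrt(2)))
erf(-0.4384) = -0.4647
CDF = 0.2676
Percentile rank = 0.2676 * 100 = 26.76

26.76


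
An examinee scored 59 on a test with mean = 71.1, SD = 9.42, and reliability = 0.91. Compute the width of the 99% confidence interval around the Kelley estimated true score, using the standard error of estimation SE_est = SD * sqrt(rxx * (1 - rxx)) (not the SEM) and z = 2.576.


True score estimate = 0.91*59 + 0.09*71.1 = 60.089
SE_est = SD * sqrt(rxx * (1 - rxx)) = 9.42 * sqrt(0.91 * 0.09) = 9.42 * sqrt(0.0819) = 2.695832
CI = T_est +/- z * SE_est, so width = 2 * z * SE_est = 2 * 2.576 * 2.695832
Width = 13.8889

13.8889


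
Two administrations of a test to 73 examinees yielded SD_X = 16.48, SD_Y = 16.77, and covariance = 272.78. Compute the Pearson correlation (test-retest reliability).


r = cov(X,Y) / (SD_X * SD_Y)
r = 272.78 / (16.48 * 16.77)
r = 272.78 / 276.3696
r = 0.987

0.987


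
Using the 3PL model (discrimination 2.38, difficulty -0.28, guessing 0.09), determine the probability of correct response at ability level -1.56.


logit = 2.38*(-1.56 - -0.28) = -3.0464
P* = 1/(1 + exp(--3.0464)) = 0.0454
P = 0.09 + (1 - 0.09) * 0.0454
P = 0.1313

0.1313


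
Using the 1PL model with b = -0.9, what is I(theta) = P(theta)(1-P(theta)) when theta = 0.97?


P = 1/(1+exp(-(0.97--0.9))) = 0.8665
I = P*(1-P) = 0.8665 * 0.1335
I = 0.1157

0.1157


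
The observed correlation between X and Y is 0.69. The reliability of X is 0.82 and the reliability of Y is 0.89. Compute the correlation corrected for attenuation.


r_corrected = rxy / sqrt(rxx * ryy)
= 0.69 / sqrt(0.82 * 0.89)
= 0.69 / sqrt(0.7298)
= 0.69 / 0.854283
r_corrected = 0.8077

0.8077


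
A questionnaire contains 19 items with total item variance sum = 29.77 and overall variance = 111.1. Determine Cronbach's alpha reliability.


alpha = (k/(k-1)) * (1 - sum(si^2)/s_total^2)
= (19/18) * (1 - 29.77/111.1)
alpha = 0.7727

0.7727


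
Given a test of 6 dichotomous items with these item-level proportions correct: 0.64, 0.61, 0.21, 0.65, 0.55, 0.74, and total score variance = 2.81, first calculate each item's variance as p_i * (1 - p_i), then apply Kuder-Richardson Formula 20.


For each item, compute p_i * q_i:
  Item 1: 0.64 * 0.36 = 0.2304
  Item 2: 0.61 * 0.39 = 0.2379
  Item 3: 0.21 * 0.79 = 0.1659
  Item 4: 0.65 * 0.35 = 0.2275
  Item 5: 0.55 * 0.45 = 0.2475
  Item 6: 0.74 * 0.26 = 0.1924
Sum(p_i * q_i) = 0.2304 + 0.2379 + 0.1659 + 0.2275 + 0.2475 + 0.1924 = 1.3016
KR-20 = (k/(k-1)) * (1 - Sum(p_i*q_i) / Var_total)
= (6/5) * (1 - 1.3016/2.81)
= 1.2 * 0.5368
KR-20 = 0.6442

0.6442


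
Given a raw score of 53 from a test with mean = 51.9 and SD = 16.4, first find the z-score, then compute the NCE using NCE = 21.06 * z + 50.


z = (X - mean) / SD = (53 - 51.9) / 16.4
z = 1.1 / 16.4
z = 0.0671
NCE = NCE = 21.06z + 50
Carry z at full precision (z = 1.1 / 16.4) into the conversion:
NCE = 21.06 * (1.1 / 16.4) + 50 = 23.166 / 16.4 + 50
NCE = 1.4126 + 50
NCE = 51.4126

51.4126


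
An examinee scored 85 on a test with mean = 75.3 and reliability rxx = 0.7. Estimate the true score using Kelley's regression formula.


T_est = rxx * X + (1 - rxx) * mean
T_est = 0.7 * 85 + 0.3 * 75.3
T_est = 59.5 + 22.59
T_est = 82.09

82.09


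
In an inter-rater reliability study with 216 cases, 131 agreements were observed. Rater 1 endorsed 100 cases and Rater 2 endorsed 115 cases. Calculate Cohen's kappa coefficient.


P_o = 131/216 = 0.606481
P_e = (100*115 + 116*101) / 46656 = 0.497599
kappa = (P_o - P_e) / (1 - P_e)
kappa = (0.606481 - 0.497599) / (1 - 0.497599)
kappa = 0.2167

0.2167


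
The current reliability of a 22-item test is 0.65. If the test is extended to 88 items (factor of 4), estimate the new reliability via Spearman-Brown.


r_new = (n * rxx) / (1 + (n-1) * rxx)
r_new = (4 * 0.65) / (1 + 3 * 0.65)
r_new = 2.6 / 2.95
r_new = 0.8814

0.8814


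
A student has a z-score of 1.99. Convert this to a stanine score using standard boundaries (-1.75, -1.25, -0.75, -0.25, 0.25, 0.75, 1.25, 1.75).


Stanine boundaries: [-1.75, -1.25, -0.75, -0.25, 0.25, 0.75, 1.25, 1.75]
z = 1.99
Check each boundary:
  z >= -1.75 -> could be stanine 2
  z >= -1.25 -> could be stanine 3
  z >= -0.75 -> could be stanine 4
  z >= -0.25 -> could be stanine 5
  z >= 0.25 -> could be stanine 6
  z >= 0.75 -> could be stanine 7
  z >= 1.25 -> could be stanine 8
  z >= 1.75 -> could be stanine 9
Highest qualifying boundary gives stanine = 9

9


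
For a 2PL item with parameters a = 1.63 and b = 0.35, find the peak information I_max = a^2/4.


For 2PL, max info at theta = b = 0.35
I_max = a^2 / 4 = 1.63^2 / 4
= 2.6569 / 4
I_max = 0.6642

0.6642


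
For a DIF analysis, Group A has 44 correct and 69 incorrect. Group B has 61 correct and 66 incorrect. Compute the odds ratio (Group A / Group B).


Odds_A = 44/69 = 0.6377
Odds_B = 61/66 = 0.9242
OR = Odds_A / Odds_B = 0.6377 / 0.9242
Exactly, OR = (44 * 66) / (69 * 61) = 2904 / 4209
OR = 0.69

0.69


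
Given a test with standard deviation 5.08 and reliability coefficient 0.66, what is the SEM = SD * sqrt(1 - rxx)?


SEM = SD * sqrt(1 - rxx)
SEM = 5.08 * sqrt(1 - 0.66)
SEM = 5.08 * sqrt(0.34) = 5.08 * 0.583095
SEM = 2.9621

2.9621


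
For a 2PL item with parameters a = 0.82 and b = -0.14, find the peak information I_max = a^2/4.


For 2PL, max info at theta = b = -0.14
I_max = a^2 / 4 = 0.82^2 / 4
= 0.6724 / 4
I_max = 0.1681

0.1681


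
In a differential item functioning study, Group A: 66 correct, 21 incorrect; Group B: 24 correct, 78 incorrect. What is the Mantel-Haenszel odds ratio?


Odds_A = 66/21 = 3.1429
Odds_B = 24/78 = 0.3077
OR = Odds_A / Odds_B = 3.1429 / 0.3077
Exactly, OR = (66 * 78) / (21 * 24) = 5148 / 504
OR = 10.2143

10.2143


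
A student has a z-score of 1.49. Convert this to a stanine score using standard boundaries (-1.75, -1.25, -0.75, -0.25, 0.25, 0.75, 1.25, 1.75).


Stanine boundaries: [-1.75, -1.25, -0.75, -0.25, 0.25, 0.75, 1.25, 1.75]
z = 1.49
Check each boundary:
  z >= -1.75 -> could be stanine 2
  z >= -1.25 -> could be stanine 3
  z >= -0.75 -> could be stanine 4
  z >= -0.25 -> could be stanine 5
  z >= 0.25 -> could be stanine 6
  z >= 0.75 -> could be stanine 7
  z >= 1.25 -> could be stanine 8
  z < 1.75
Highest qualifying boundary gives stanine = 8

8


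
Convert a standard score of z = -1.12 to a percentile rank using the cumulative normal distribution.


CDF(z) = 0.5 * (1 + erf(z/sqrt(2)))
erf(-0.792) = -0.7373
CDF = 0.1314
Percentile rank = 0.1314 * 100 = 13.14

13.14


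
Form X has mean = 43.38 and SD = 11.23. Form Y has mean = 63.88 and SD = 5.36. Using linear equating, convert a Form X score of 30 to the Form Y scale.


slope = SD_Y / SD_X = 5.36 / 11.23 ~ 0.4773
intercept = mean_Y - slope * mean_X = 63.88 - (5.36 / 11.23) * 43.38 ~ 43.175
Y = slope * X + intercept. To avoid rounding drift from the rounded slope/intercept, evaluate the equivalent form Y = mean_Y + SD_Y * (X - mean_X) / SD_X at full precision:
Y = 63.88 + 5.36 * (30 - 43.38) / 11.23
Y = 63.88 - 5.36 * 13.38 / 11.23
Y = 63.88 - 71.7168 / 11.23
Y = 63.88 - 6.3862
Y = 57.4938

57.4938


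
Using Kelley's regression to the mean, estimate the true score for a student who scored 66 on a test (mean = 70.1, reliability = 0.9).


T_est = rxx * X + (1 - rxx) * mean
T_est = 0.9 * 66 + 0.1 * 70.1
T_est = 59.4 + 7.01
T_est = 66.41

66.41


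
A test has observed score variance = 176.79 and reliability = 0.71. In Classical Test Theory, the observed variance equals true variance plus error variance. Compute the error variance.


var_true = rxx * var_obs = 0.71 * 176.79 = 125.5209
var_error = var_obs - var_true
var_error = 176.79 - 125.5209
var_error = 51.2691

51.2691


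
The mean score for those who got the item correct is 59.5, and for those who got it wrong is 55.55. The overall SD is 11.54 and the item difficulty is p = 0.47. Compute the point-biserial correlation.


q = 1 - p = 0.53
rpb = ((M1 - M0) / SD) * sqrt(p * q)
rpb = ((59.5 - 55.55) / 11.54) * sqrt(0.47 * 0.53)
rpb = 0.1708

0.1708


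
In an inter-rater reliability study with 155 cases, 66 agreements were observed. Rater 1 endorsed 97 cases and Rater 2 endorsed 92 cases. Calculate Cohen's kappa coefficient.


P_o = 66/155 = 0.425806
P_e = (97*92 + 58*63) / 24025 = 0.523538
kappa = (P_o - P_e) / (1 - P_e)
kappa = (0.425806 - 0.523538) / (1 - 0.523538)
kappa = -0.2051

-0.2051


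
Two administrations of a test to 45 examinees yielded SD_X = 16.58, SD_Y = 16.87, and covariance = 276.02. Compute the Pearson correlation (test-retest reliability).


r = cov(X,Y) / (SD_X * SD_Y)
r = 276.02 / (16.58 * 16.87)
r = 276.02 / 279.7046
r = 0.9868

0.9868


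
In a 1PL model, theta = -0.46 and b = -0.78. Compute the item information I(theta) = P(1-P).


P = 1/(1+exp(-(-0.46--0.78))) = 0.5793
I = P*(1-P) = 0.5793 * 0.4207
I = 0.2437

0.2437


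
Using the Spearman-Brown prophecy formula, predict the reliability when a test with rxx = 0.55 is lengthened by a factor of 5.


r_new = (n * rxx) / (1 + (n-1) * rxx)
r_new = (5 * 0.55) / (1 + 4 * 0.55)
r_new = 2.75 / 3.2
r_new = 0.8594

0.8594


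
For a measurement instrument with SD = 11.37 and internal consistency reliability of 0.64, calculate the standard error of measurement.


SEM = SD * sqrt(1 - rxx)
SEM = 11.37 * sqrt(1 - 0.64)
SEM = 11.37 * sqrt(0.36) = 11.37 * 0.6
SEM = 6.822

6.822


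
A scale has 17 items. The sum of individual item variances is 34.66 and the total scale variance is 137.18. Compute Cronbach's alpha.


alpha = (k/(k-1)) * (1 - sum(si^2)/s_total^2)
= (17/16) * (1 - 34.66/137.18)
alpha = 0.794

0.794


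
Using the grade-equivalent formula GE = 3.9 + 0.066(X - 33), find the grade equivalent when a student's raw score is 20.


raw - median = 20 - 33 = -13
slope * diff = 0.066 * -13 = -0.858
GE = 3.9 + -0.858
GE = 3.042

3.042


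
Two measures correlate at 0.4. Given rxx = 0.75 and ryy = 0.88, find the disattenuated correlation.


r_corrected = rxy / sqrt(rxx * ryy)
= 0.4 / sqrt(0.75 * 0.88)
= 0.4 / sqrt(0.66)
= 0.4 / 0.812404
r_corrected = 0.4924

0.4924


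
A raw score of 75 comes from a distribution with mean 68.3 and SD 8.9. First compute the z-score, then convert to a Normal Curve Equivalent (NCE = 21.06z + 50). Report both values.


z = (X - mean) / SD = (75 - 68.3) / 8.9
z = 6.7 / 8.9
z = 0.7528
NCE = NCE = 21.06z + 50
Carry z at full precision (z = 6.7 / 8.9) into the conversion:
NCE = 21.06 * (6.7 / 8.9) + 50 = 141.102 / 8.9 + 50
NCE = 15.8542 + 50
NCE = 65.8542

65.8542


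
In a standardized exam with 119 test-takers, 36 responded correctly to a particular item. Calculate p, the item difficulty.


Item difficulty p = number correct / total examinees
p = 36 / 119
p = 0.3025

0.3025


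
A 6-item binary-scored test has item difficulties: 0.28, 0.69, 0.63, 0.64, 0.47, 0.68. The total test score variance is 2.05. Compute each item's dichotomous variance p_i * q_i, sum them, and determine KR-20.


For each item, compute p_i * q_i:
  Item 1: 0.28 * 0.72 = 0.2016
  Item 2: 0.69 * 0.31 = 0.2139
  Item 3: 0.63 * 0.37 = 0.2331
  Item 4: 0.64 * 0.36 = 0.2304
  Item 5: 0.47 * 0.53 = 0.2491
  Item 6: 0.68 * 0.32 = 0.2176
Sum(p_i * q_i) = 0.2016 + 0.2139 + 0.2331 + 0.2304 + 0.2491 + 0.2176 = 1.3457
KR-20 = (k/(k-1)) * (1 - Sum(p_i*q_i) / Var_total)
= (6/5) * (1 - 1.3457/2.05)
= 1.2 * 0.3436
KR-20 = 0.4123

0.4123


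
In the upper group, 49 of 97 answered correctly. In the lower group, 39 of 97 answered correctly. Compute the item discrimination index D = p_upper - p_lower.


p_upper = 49/97 = 0.5052
p_lower = 39/97 = 0.4021
D = 0.5052 - 0.4021 = 0.1031

0.1031


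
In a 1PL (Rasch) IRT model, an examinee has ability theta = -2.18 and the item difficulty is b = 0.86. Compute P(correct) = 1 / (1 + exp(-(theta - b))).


theta - b = -2.18 - 0.86 = -3.04
exp(-(theta - b)) = exp(3.04) = 20.9052
P = 1 / (1 + 20.9052)
P = 0.0457

0.0457


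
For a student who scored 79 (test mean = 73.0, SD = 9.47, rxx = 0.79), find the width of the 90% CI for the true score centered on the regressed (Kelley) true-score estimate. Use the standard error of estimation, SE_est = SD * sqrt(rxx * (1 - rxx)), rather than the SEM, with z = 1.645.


True score estimate = 0.79*79 + 0.21*73.0 = 77.74
SE_est = SD * sqrt(rxx * (1 - rxx)) = 9.47 * sqrt(0.79 * 0.21) = 9.47 * sqrt(0.1659) = 3.857209
CI = T_est +/- z * SE_est, so width = 2 * z * SE_est = 2 * 1.645 * 3.857209
Width = 12.6902

12.6902


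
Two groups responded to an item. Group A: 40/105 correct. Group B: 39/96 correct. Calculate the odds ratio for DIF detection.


Odds_A = 40/65 = 0.6154
Odds_B = 39/57 = 0.6842
OR = Odds_A / Odds_B = 0.6154 / 0.6842
Exactly, OR = (40 * 57) / (65 * 39) = 2280 / 2535
OR = 0.8994

0.8994


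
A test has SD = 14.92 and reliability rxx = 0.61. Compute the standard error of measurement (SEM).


SEM = SD * sqrt(1 - rxx)
SEM = 14.92 * sqrt(1 - 0.61)
SEM = 14.92 * sqrt(0.39) = 14.92 * 0.6245
SEM = 9.3175

9.3175


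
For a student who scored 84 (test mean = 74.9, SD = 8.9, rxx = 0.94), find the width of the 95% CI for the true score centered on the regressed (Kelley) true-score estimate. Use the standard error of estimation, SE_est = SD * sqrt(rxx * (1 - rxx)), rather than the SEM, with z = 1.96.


True score estimate = 0.94*84 + 0.06*74.9 = 83.454
SE_est = SD * sqrt(rxx * (1 - rxx)) = 8.9 * sqrt(0.94 * 0.06) = 8.9 * sqrt(0.0564) = 2.113633
CI = T_est +/- z * SE_est, so width = 2 * z * SE_est = 2 * 1.96 * 2.113633
Width = 8.2854

8.2854


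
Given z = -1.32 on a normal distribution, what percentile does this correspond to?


CDF(z) = 0.5 * (1 + erf(z/sqrt(2)))
erf(-0.9334) = -0.8132
CDF = 0.0934
Percentile rank = 0.0934 * 100 = 9.34

9.34
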